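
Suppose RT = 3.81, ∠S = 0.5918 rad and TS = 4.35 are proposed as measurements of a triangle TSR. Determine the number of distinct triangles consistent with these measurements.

2

TS·sin S = 4.35·sin(0.5918 rad) ≈ 2.427.
Since TS sin S < RT < TS (2.427 < 3.81 < 4.35), two triangles exist.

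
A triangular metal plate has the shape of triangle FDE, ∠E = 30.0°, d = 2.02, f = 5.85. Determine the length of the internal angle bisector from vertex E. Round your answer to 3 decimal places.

2.901

By the law of cosines, e² = f² + d² − 2·f·d·cos E = 17.835, so e ≈ 4.2232.
The bisector from E has length 2·f·d·cos(∠E/2)/(f+d) ≈ 2.9007.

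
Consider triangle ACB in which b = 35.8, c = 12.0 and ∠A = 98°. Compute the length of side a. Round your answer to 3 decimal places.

By the law of cosines, a² = c² + b² − 2·c·b·cos A = 1545.2, so a ≈ 39.309.

39.309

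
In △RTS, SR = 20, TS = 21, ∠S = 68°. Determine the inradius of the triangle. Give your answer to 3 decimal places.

By the law of cosines, RT² = TS² + SR² − 2·TS·SR·cos S = 526.33, so RT ≈ 22.942.
Area = ½·TS·SR·sin S ≈ 194.71.
Semiperimeter s = (21+20+22.942)/2 = 31.971.
Inradius = area/s = 194.71/31.971 ≈ 6.0902.

r ≈ 6.090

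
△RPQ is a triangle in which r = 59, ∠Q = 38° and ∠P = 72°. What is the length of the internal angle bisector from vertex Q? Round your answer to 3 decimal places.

t_Q ≈ 56.121

The third angle is ∠R = 180° − ∠P − ∠Q = 70.00°.
Law of sines: p = r·sin P/sin R ≈ 59.713.
Law of sines: q = r·sin Q/sin R ≈ 38.655.
The bisector from Q has length 2·r·p·cos(∠Q/2)/(r+p) ≈ 56.121.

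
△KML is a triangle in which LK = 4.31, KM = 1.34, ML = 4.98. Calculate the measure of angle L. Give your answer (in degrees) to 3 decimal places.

By the law of cosines, cos L = (ML² + LK² − KM²) / (2·ML·LK) ≈ 0.96863, so ∠L ≈ 14.39°.

∠L ≈ 14.390°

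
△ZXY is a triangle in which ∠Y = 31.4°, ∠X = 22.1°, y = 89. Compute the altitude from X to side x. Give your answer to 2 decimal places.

The third angle is ∠Z = 180° − ∠X − ∠Y = 126.50°.
Law of sines: z = y·sin Z/sin Y ≈ 137.32.
Law of sines: x = y·sin X/sin Y ≈ 64.267.
Area = ½·y·z·sin X ≈ 2299.
The altitude from X has length 2·area/x ≈ 71.543.

71.54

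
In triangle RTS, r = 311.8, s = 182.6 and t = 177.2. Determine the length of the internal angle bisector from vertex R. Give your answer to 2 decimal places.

By the law of cosines, cos R = (t² + s² − r²) / (2·t·s) ≈ -0.50185, so ∠R ≈ 120.12°.
The bisector from R has length 2·t·s·cos(∠R/2)/(t+s) ≈ 89.763.

89.76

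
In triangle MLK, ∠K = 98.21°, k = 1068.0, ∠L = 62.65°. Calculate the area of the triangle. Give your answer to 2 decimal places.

The third angle is ∠M = 180° − ∠L − ∠K = 19.14°.
Law of sines: m = k·sin M/sin K ≈ 353.8.
Law of sines: l = k·sin L/sin K ≈ 958.44.
Area = ½·k·m·sin L ≈ 1.6781e+05.

167809.66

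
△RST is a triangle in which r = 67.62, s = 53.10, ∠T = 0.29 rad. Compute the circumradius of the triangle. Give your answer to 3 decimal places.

By the law of cosines, t² = r² + s² − 2·r·s·cos T = 510.69, so t ≈ 22.598.
Area = ½·r·s·sin T ≈ 513.37.
Circumradius = t/(2 sin T) ≈ 39.514.

39.514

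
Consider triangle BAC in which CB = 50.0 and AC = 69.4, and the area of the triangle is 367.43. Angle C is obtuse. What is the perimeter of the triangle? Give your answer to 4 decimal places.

238.1390

From area = ½·AC·CB·sin C, we get sin C = 2·area/(AC·CB) ≈ 0.21178.
Taking the obtuse solution, ∠C ≈ 167.77°.
Law of cosines then gives BA ≈ 118.74.
Perimeter = 69.4 + 50 + 118.74 = 238.14.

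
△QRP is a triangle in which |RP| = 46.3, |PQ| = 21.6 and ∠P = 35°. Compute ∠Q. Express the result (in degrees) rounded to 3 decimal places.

∠Q ≈ 121.583°

By the law of cosines, |QR|² = |RP|² + |PQ|² − 2·|RP|·|PQ|·cos P = 971.81, so |QR| ≈ 31.174.
Law of cosines again: cos Q = (|PQ|² + |QR|² − |RP|²)/(2·|PQ|·|QR|) ≈ -0.52373, so ∠Q ≈ 121.58°.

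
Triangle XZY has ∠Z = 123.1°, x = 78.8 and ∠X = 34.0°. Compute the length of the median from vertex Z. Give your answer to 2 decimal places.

The third angle is ∠Y = 180° − ∠X − ∠Z = 22.90°.
Law of sines: z = x·sin Z/sin X ≈ 118.05.
Law of sines: y = x·sin Y/sin X ≈ 54.834.
Median from Z: ½√(2·y² + 2·x² − z²) ≈ 33.529.

m_Z ≈ 33.53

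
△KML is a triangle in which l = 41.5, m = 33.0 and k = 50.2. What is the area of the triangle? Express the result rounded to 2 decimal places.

680.87

Semiperimeter s = (50.2 + 33 + 41.5)/2 = 62.35.
Heron's formula: area = √(62.35·12.15·29.35·20.85) ≈ 680.87.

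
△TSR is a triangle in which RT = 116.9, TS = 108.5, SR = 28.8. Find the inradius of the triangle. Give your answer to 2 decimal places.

Semiperimeter s = (28.8 + 116.9 + 108.5)/2 = 127.1.
Heron's formula: area = √(127.1·98.3·10.2·18.6) ≈ 1539.6.
Inradius = area/s = 1539.6/127.1 ≈ 12.113.

r ≈ 12.11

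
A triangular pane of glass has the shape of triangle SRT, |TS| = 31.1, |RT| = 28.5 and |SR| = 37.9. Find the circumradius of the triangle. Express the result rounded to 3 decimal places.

By the law of cosines, cos S = (|TS|² + |SR|² − |RT|²) / (2·|TS|·|SR|) ≈ 0.67506, so ∠S ≈ 47.54°.
Circumradius = |RT|/(2 sin S) ≈ 19.315.

19.315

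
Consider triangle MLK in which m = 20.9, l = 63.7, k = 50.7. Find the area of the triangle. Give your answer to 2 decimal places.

Semiperimeter s = (20.9 + 63.7 + 50.7)/2 = 67.65.
Heron's formula: area = √(67.65·46.75·3.95·16.95) ≈ 460.16.

460.16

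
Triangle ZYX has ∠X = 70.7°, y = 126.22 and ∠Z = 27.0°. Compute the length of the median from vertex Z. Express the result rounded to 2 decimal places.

The third angle is ∠Y = 180° − ∠X − ∠Z = 82.30°.
Law of sines: z = y·sin Z/sin Y ≈ 57.824.
Law of sines: x = y·sin X/sin Y ≈ 120.21.
Median from Z: ½√(2·y² + 2·x² − z²) ≈ 119.81.

119.81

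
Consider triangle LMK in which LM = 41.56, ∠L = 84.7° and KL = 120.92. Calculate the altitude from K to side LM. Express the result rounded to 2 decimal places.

By the law of cosines, MK² = KL² + LM² − 2·KL·LM·cos L = 15420, so MK ≈ 124.18.
Area = ½·KL·LM·sin L ≈ 2502.
The altitude from K has length 2·area/LM ≈ 120.4.

h_K ≈ 120.40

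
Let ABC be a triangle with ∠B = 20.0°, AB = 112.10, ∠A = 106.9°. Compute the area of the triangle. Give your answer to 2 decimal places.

The third angle is ∠C = 180° − ∠A − ∠B = 53.10°.
Law of sines: BC = AB·sin A/sin C ≈ 134.13.
Law of sines: CA = AB·sin B/sin C ≈ 47.944.
Area = ½·AB·BC·sin B ≈ 2571.2.

2571.23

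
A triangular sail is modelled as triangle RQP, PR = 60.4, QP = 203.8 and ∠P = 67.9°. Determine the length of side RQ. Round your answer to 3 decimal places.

189.527

By the law of cosines, RQ² = QP² + PR² − 2·QP·PR·cos P = 35920, so RQ ≈ 189.53.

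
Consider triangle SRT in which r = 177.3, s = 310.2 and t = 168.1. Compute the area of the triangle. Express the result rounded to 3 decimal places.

area ≈ 11775.559

Semiperimeter p = (310.2 + 177.3 + 168.1)/2 = 327.8.
Heron's formula: area = √(327.8·17.6·150.5·159.7) ≈ 11776.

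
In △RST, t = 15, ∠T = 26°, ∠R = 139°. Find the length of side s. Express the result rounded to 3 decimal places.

The third angle is ∠S = 180° − ∠T − ∠R = 15.00°.
Law of sines: s = t·sin S/sin T ≈ 8.8562.

8.856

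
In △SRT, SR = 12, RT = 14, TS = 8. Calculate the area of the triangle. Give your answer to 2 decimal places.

47.91

Semiperimeter s = (14 + 8 + 12)/2 = 17.
Heron's formula: area = √(17·3·9·5) ≈ 47.906.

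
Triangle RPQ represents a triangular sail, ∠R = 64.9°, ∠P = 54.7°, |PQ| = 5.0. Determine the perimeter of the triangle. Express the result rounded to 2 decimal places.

perimeter ≈ 14.31

The third angle is ∠Q = 180° − ∠R − ∠P = 60.40°.
Law of sines: |QR| = |PQ|·sin P/sin R ≈ 4.5062.
Law of sines: |RP| = |PQ|·sin Q/sin R ≈ 4.8008.
Semiperimeter s = (5+4.5062+4.8008)/2 = 7.1535.
Perimeter = 5 + 4.5062 + 4.8008 = 14.307.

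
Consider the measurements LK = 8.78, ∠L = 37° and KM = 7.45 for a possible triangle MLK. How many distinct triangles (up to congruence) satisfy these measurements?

LK·sin L = 8.78·sin(37°) ≈ 5.284.
Since LK sin L < KM < LK (5.284 < 7.45 < 8.78), two triangles exist.

2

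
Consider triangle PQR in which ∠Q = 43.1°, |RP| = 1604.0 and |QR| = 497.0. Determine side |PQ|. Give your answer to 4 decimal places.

1930.5311

Law of sines: sin P = |QR|·sin Q/|RP| ≈ 0.21171.
Since |RP| ≥ |QR|, only the acute value applies: ∠P ≈ 12.22°.
Then ∠R = 180° − ∠Q − ∠P ≈ 124.68°.
Law of sines gives |PQ| = |RP|·sin R/sin Q ≈ 1930.5.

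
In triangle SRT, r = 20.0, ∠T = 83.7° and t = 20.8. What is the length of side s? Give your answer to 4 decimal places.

Law of sines: sin R = r·sin T/t ≈ 0.95573.
Since t ≥ r, only the acute value applies: ∠R ≈ 72.89°.
Then ∠S = 180° − ∠T − ∠R ≈ 23.41°.
Law of sines gives s = t·sin S/sin T ≈ 8.3149.

8.3149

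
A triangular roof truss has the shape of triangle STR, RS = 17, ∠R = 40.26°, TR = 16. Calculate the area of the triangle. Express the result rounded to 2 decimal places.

87.89

Area = ½·TR·RS·sin R ≈ 87.891.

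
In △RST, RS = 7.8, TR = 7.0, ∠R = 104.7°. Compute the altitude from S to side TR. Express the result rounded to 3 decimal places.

By the law of cosines, ST² = TR² + RS² − 2·TR·RS·cos R = 137.55, so ST ≈ 11.728.
Area = ½·TR·RS·sin R ≈ 26.406.
The altitude from S has length 2·area/TR ≈ 7.5447.

7.545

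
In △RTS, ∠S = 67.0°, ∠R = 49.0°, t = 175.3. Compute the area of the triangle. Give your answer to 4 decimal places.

The third angle is ∠T = 180° − ∠S − ∠R = 64.00°.
Law of sines: r = t·sin R/sin T ≈ 147.2.
Law of sines: s = t·sin S/sin T ≈ 179.53.
Area = ½·t·r·sin S ≈ 11876.

area ≈ 11876.2572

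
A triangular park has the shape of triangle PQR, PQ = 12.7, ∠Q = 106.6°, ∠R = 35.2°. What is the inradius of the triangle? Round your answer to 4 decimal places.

r ≈ 3.4955

The third angle is ∠P = 180° − ∠Q − ∠R = 38.20°.
Law of sines: QR = PQ·sin P/sin R ≈ 13.625.
Law of sines: RP = PQ·sin Q/sin R ≈ 21.114.
Area = ½·PQ·QR·sin Q ≈ 82.912.
Semiperimeter s = (13.625+21.114+12.7)/2 = 23.719.
Inradius = area/s = 82.912/23.719 ≈ 3.4955.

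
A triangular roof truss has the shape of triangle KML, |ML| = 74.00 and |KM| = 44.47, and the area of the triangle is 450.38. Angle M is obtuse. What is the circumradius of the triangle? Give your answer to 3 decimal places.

R ≈ 214.459

From area = ½·|KM|·|ML|·sin M, we get sin M = 2·area/(|KM|·|ML|) ≈ 0.27372.
Taking the obtuse solution, ∠M ≈ 164.11°.
Law of cosines then gives |LK| ≈ 117.4.
Circumradius = |LK|/(2 sin M) ≈ 214.46.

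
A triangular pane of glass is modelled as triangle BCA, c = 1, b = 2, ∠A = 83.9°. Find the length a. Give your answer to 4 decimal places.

2.1389

By the law of cosines, a² = b² + c² − 2·b·c·cos A = 4.5749, so a ≈ 2.1389.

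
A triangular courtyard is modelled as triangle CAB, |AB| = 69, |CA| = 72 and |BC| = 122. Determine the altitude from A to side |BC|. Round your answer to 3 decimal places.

35.334

Semiperimeter s = (69 + 122 + 72)/2 = 131.5.
Heron's formula: area = √(131.5·62.5·9.5·59.5) ≈ 2155.4.
The altitude from A has length 2·area/|BC| ≈ 35.334.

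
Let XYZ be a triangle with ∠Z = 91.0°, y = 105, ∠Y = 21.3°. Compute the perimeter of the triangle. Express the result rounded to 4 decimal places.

The third angle is ∠X = 180° − ∠Y − ∠Z = 67.70°.
Law of sines: x = y·sin X/sin Y ≈ 267.44.
Law of sines: z = y·sin Z/sin Y ≈ 289.01.
Semiperimeter s = (267.44+105+289.01)/2 = 330.72.
Perimeter = 267.44 + 105 + 289.01 = 661.45.

661.4497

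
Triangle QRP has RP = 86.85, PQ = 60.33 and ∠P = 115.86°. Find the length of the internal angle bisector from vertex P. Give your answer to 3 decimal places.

t_P ≈ 37.804

By the law of cosines, QR² = RP² + PQ² − 2·RP·PQ·cos P = 15753, so QR ≈ 125.51.
The bisector from P has length 2·RP·PQ·cos(∠P/2)/(RP+PQ) ≈ 37.804.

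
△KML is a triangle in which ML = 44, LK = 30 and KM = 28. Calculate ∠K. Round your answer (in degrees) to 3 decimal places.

By the law of cosines, cos K = (LK² + KM² − ML²) / (2·LK·KM) ≈ -0.15000, so ∠K ≈ 98.63°.

∠K ≈ 98.627°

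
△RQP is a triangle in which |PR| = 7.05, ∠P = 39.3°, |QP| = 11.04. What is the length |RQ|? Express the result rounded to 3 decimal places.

By the law of cosines, |RQ|² = |QP|² + |PR|² − 2·|QP|·|PR|·cos P = 51.125, so |RQ| ≈ 7.1502.

7.150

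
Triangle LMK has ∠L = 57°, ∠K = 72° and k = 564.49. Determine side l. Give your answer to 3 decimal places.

The third angle is ∠M = 180° − ∠K − ∠L = 51.00°.
Law of sines: l = k·sin L/sin K ≈ 497.78.

497.784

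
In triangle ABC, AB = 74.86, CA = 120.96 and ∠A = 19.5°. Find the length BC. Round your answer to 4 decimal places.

By the law of cosines, BC² = CA² + AB² − 2·CA·AB·cos A = 3164, so BC ≈ 56.249.

56.2493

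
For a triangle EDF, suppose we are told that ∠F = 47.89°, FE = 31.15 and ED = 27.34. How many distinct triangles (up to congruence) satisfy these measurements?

FE·sin F = 31.15·sin(47.89°) ≈ 23.11.
Since FE sin F < ED < FE (23.11 < 27.34 < 31.15), two triangles exist.

2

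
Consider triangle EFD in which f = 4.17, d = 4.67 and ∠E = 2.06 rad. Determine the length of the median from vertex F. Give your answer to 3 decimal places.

By the law of cosines, e² = f² + d² − 2·f·d·cos E = 57.5, so e ≈ 7.5829.
Median from F: ½√(2·d² + 2·e² − f²) ≈ 5.942.

5.942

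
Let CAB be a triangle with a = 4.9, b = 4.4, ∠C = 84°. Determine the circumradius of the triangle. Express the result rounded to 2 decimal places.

3.13

By the law of cosines, c² = a² + b² − 2·a·b·cos C = 38.863, so c ≈ 6.234.
Area = ½·a·b·sin C ≈ 10.721.
Circumradius = c/(2 sin C) ≈ 3.1342.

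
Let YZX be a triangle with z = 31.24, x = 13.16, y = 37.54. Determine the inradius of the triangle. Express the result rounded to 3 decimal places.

Semiperimeter s = (37.54 + 31.24 + 13.16)/2 = 40.97.
Heron's formula: area = √(40.97·3.43·9.73·27.81) ≈ 195.
Inradius = area/s = 195/40.97 ≈ 4.7596.

r ≈ 4.760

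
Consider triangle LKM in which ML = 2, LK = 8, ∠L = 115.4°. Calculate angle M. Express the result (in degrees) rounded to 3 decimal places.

∠M ≈ 53.072°

By the law of cosines, KM² = ML² + LK² − 2·ML·LK·cos L = 81.726, so KM ≈ 9.0402.
Law of cosines again: cos M = (KM² + ML² − LK²)/(2·KM·ML) ≈ 0.60081, so ∠M ≈ 53.07°.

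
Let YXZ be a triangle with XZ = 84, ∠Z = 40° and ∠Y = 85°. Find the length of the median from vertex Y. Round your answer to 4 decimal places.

m_Y ≈ 45.7196

The third angle is ∠X = 180° − ∠Z − ∠Y = 55.00°.
Law of sines: ZY = XZ·sin X/sin Y ≈ 69.072.
Law of sines: YX = XZ·sin Z/sin Y ≈ 54.2.
Median from Y: ½√(2·ZY² + 2·YX² − XZ²) ≈ 45.72.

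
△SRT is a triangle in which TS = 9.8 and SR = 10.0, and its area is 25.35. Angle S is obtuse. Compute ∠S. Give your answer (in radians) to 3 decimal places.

2.598

From area = ½·TS·SR·sin S, we get sin S = 2·area/(TS·SR) ≈ 0.51735.
Taking the obtuse solution, ∠S ≈ 2.598 rad.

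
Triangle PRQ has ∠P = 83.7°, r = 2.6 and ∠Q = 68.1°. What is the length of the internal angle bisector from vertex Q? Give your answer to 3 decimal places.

The third angle is ∠R = 180° − ∠Q − ∠P = 28.20°.
Law of sines: p = r·sin P/sin R ≈ 5.4688.
Law of sines: q = r·sin Q/sin R ≈ 5.105.
The bisector from Q has length 2·p·r·cos(∠Q/2)/(p+r) ≈ 2.9202.

t_Q ≈ 2.920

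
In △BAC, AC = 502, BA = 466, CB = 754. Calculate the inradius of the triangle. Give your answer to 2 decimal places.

132.75

Semiperimeter s = (502 + 754 + 466)/2 = 861.
Heron's formula: area = √(861·359·107·395) ≈ 1.143e+05.
Inradius = area/s = 1.143e+05/861 ≈ 132.75.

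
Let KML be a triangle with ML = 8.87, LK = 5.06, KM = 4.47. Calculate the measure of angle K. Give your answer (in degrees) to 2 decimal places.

By the law of cosines, cos K = (LK² + KM² − ML²) / (2·LK·KM) ≈ -0.73154, so ∠K ≈ 137.02°.

137.02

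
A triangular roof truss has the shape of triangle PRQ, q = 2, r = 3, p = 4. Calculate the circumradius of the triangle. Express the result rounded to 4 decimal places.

2.0656

By the law of cosines, cos P = (r² + q² − p²) / (2·r·q) ≈ -0.25000, so ∠P ≈ 104.48°.
Circumradius = p/(2 sin P) ≈ 2.0656.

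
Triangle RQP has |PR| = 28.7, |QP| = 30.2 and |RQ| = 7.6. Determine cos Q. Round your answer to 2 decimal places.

By the law of cosines, cos Q = (|RQ|² + |QP|² − |PR|²) / (2·|RQ|·|QP|) ≈ 0.31829, so ∠Q ≈ 1.2469 rad.

cos Q ≈ 0.32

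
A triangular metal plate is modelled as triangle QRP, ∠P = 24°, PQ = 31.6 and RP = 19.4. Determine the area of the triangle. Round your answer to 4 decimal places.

Area = ½·RP·PQ·sin P ≈ 124.67.

124.6729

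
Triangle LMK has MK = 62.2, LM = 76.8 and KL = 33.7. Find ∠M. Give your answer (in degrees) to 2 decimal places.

25.39

By the law of cosines, cos M = (LM² + MK² − KL²) / (2·LM·MK) ≈ 0.90344, so ∠M ≈ 25.39°.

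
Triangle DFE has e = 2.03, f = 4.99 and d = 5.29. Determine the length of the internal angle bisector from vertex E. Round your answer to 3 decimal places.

5.037

By the law of cosines, cos E = (d² + f² − e²) / (2·d·f) ≈ 0.92365, so ∠E ≈ 0.3933 rad.
The bisector from E has length 2·d·f·cos(∠E/2)/(d+f) ≈ 5.0366.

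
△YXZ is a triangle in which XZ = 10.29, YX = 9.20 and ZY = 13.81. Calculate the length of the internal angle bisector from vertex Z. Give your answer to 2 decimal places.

By the law of cosines, cos Z = (XZ² + ZY² − YX²) / (2·XZ·ZY) ≈ 0.74579, so ∠Z ≈ 41.77°.
The bisector from Z has length 2·XZ·ZY·cos(∠Z/2)/(XZ+ZY) ≈ 11.018.

11.02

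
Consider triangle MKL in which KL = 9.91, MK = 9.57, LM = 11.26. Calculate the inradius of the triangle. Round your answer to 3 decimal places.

2.910

Semiperimeter s = (9.91 + 11.26 + 9.57)/2 = 15.37.
Heron's formula: area = √(15.37·5.46·4.11·5.8) ≈ 44.727.
Inradius = area/s = 44.727/15.37 ≈ 2.91.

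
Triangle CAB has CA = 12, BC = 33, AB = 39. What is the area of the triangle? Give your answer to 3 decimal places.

area ≈ 184.445

Semiperimeter s = (39 + 33 + 12)/2 = 42.
Heron's formula: area = √(42·3·9·30) ≈ 184.45.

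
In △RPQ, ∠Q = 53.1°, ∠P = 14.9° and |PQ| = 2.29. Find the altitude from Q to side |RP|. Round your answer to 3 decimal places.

The third angle is ∠R = 180° − ∠P − ∠Q = 112.00°.
Law of sines: |QR| = |PQ|·sin P/sin R ≈ 0.63508.
Law of sines: |RP| = |PQ|·sin Q/sin R ≈ 1.9751.
Area = ½·|PQ|·|QR|·sin Q ≈ 0.5815.
The altitude from Q has length 2·area/|RP| ≈ 0.58883.

h_Q ≈ 0.589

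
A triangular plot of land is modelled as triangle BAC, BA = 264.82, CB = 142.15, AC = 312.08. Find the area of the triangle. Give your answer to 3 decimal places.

18739.199

Semiperimeter s = (312.08 + 142.15 + 264.82)/2 = 359.52.
Heron's formula: area = √(359.52·47.445·217.37·94.705) ≈ 18739.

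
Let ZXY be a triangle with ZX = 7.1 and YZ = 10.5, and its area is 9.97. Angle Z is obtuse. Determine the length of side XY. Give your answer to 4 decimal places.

17.4450

From area = ½·YZ·ZX·sin Z, we get sin Z = 2·area/(YZ·ZX) ≈ 0.26747.
Taking the obtuse solution, ∠Z ≈ 164.49°.
Law of cosines then gives XY ≈ 17.445.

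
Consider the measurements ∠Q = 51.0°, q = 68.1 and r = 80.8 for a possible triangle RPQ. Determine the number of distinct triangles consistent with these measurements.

2

r·sin Q = 80.8·sin(51.0°) ≈ 62.79.
Since r sin Q < q < r (62.79 < 68.1 < 80.8), two triangles exist.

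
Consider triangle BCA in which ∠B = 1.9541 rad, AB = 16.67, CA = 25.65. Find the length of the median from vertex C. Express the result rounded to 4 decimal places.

m_C ≈ 18.9941

Law of sines: sin C = AB·sin B/CA ≈ 0.60274.
Since CA ≥ AB, only the acute value applies: ∠C ≈ 0.6469 rad.
Then ∠A = π − ∠B − ∠C ≈ 0.5406 rad.
Law of sines gives BC = CA·sin A/sin B ≈ 14.233.
Median from C: ½√(2·BC² + 2·CA² − AB²) ≈ 18.994.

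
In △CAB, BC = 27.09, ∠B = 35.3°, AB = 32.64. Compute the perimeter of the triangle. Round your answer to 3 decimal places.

By the law of cosines, CA² = AB² + BC² − 2·AB·BC·cos B = 355.95, so CA ≈ 18.867.
Semiperimeter s = (32.64+27.09+18.867)/2 = 39.298.
Perimeter = 32.64 + 27.09 + 18.867 = 78.597.

perimeter ≈ 78.597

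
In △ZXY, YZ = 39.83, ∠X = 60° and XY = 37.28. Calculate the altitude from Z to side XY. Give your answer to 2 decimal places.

Law of sines: sin Z = XY·sin X/YZ ≈ 0.81058.
Since YZ ≥ XY, only the acute value applies: ∠Z ≈ 54.15°.
Then ∠Y = 180° − ∠X − ∠Z ≈ 65.85°.
Law of sines gives ZX = YZ·sin Y/sin X ≈ 41.966.
Area = ½·YZ·XY·sin Y ≈ 677.44.
The altitude from Z has length 2·area/XY ≈ 36.343.

h_Z ≈ 36.34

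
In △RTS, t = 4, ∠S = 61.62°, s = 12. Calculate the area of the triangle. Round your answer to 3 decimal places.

Law of sines: sin T = t·sin S/s ≈ 0.29327.
Since s ≥ t, only the acute value applies: ∠T ≈ 17.05°.
Then ∠R = 180° − ∠S − ∠T ≈ 101.33°.
Law of sines gives r = s·sin R/sin S ≈ 13.374.
Area = ½·s·t·sin R ≈ 23.533.

23.533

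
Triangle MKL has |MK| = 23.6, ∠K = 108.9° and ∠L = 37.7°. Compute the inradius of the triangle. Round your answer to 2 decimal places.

The third angle is ∠M = 180° − ∠K − ∠L = 33.40°.
Law of sines: |KL| = |MK|·sin M/sin L ≈ 21.244.
Law of sines: |LM| = |MK|·sin K/sin L ≈ 36.511.
Area = ½·|MK|·|KL|·sin K ≈ 237.17.
Semiperimeter s = (21.244+36.511+23.6)/2 = 40.678.
Inradius = area/s = 237.17/40.678 ≈ 5.8304.

5.83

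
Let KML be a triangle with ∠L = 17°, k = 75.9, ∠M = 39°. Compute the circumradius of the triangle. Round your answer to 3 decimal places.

45.776

The third angle is ∠K = 180° − ∠M − ∠L = 124.00°.
Law of sines: m = k·sin M/sin K ≈ 57.616.
Law of sines: l = k·sin L/sin K ≈ 26.767.
Circumradius = k/(2 sin K) ≈ 45.776.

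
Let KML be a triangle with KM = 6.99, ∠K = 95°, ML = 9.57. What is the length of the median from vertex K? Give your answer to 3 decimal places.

4.390

Law of sines: sin L = KM·sin K/ML ≈ 0.72763.
Since ML ≥ KM, only the acute value applies: ∠L ≈ 46.69°.
Then ∠M = 180° − ∠K − ∠L ≈ 38.31°.
Law of sines gives LK = ML·sin M/sin K ≈ 5.9555.
Median from K: ½√(2·LK² + 2·KM² − ML²) ≈ 4.3895.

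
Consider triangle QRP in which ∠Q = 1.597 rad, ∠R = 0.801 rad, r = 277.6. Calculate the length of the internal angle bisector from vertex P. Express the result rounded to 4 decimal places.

The third angle is ∠P = π − ∠Q − ∠R = 0.744 rad.
Law of sines: q = r·sin Q/sin R ≈ 386.47.
Law of sines: p = r·sin P/sin R ≈ 261.7.
The bisector from P has length 2·q·r·cos(∠P/2)/(q+r) ≈ 301.03.

301.0341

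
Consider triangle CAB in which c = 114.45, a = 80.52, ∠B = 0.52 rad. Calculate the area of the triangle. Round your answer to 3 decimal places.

2289.503

Area = ½·c·a·sin B ≈ 2289.5.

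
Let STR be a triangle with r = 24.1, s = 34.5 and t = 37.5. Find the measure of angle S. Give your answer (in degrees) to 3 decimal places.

By the law of cosines, cos S = (t² + r² − s²) / (2·t·r) ≈ 0.44084, so ∠S ≈ 63.84°.

∠S ≈ 63.843°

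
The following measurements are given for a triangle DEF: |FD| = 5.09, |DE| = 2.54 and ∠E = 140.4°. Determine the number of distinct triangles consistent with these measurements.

|DE|·sin E = 2.54·sin(140.4°) ≈ 1.619.
Since ∠E is not acute, a triangle exists only if |FD| > |DE|; here |FD| > |DE|, so there is exactly one triangle.

1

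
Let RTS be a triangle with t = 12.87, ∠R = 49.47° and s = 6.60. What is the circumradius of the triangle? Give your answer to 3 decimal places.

By the law of cosines, r² = t² + s² − 2·t·s·cos R = 98.798, so r ≈ 9.9397.
Area = ½·t·s·sin R ≈ 32.281.
Circumradius = r/(2 sin R) ≈ 6.5387.

6.539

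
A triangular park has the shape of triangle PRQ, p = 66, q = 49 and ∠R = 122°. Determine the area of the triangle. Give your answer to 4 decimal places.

1371.2938

Area = ½·q·p·sin R ≈ 1371.3.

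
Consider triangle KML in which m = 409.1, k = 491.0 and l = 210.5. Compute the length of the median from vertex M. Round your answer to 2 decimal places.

m_M ≈ 317.58

Median from M: ½√(2·l² + 2·k² − m²) ≈ 317.58.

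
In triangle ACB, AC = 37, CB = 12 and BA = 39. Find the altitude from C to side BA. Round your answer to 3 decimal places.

11.384

Semiperimeter s = (12 + 39 + 37)/2 = 44.
Heron's formula: area = √(44·32·5·7) ≈ 221.99.
The altitude from C has length 2·area/BA ≈ 11.384.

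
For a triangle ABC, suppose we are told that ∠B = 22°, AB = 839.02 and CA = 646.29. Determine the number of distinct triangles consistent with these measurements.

2

AB·sin B = 839.02·sin(22°) ≈ 314.3.
Since AB sin B < CA < AB (314.3 < 646.29 < 839.02), two triangles exist.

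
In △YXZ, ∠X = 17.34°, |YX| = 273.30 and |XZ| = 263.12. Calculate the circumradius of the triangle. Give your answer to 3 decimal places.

R ≈ 136.702

By the law of cosines, |ZY|² = |YX|² + |XZ|² − 2·|YX|·|XZ|·cos X = 6639.9, so |ZY| ≈ 81.486.
Area = ½·|YX|·|XZ|·sin X ≈ 10716.
Circumradius = |ZY|/(2 sin X) ≈ 136.7.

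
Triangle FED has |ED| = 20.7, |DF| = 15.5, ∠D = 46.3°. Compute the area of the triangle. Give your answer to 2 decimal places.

Area = ½·|ED|·|DF|·sin D ≈ 115.98.

area ≈ 115.98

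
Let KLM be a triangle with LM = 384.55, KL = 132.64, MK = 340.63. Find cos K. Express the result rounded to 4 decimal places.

By the law of cosines, cos K = (MK² + KL² − LM²) / (2·MK·KL) ≈ -0.15777, so ∠K ≈ 99.08°.

cos K ≈ -0.1578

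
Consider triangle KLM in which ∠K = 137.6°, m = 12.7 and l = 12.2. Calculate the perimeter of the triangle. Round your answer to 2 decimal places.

By the law of cosines, k² = l² + m² − 2·l·m·cos K = 538.96, so k ≈ 23.216.
Semiperimeter s = (23.216+12.2+12.7)/2 = 24.058.
Perimeter = 23.216 + 12.2 + 12.7 = 48.116.

48.12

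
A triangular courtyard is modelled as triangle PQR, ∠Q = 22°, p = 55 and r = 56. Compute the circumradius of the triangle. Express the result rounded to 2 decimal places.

By the law of cosines, q² = r² + p² − 2·r·p·cos Q = 449.55, so q ≈ 21.203.
Area = ½·r·p·sin Q ≈ 576.89.
Circumradius = q/(2 sin Q) ≈ 28.3.

28.30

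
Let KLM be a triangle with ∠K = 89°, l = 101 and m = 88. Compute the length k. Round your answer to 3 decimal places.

132.796

By the law of cosines, k² = l² + m² − 2·l·m·cos K = 17635, so k ≈ 132.8.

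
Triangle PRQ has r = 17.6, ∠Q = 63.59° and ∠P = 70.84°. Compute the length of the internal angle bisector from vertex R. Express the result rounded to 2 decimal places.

The third angle is ∠R = 180° − ∠Q − ∠P = 45.57°.
Law of sines: p = r·sin P/sin R ≈ 23.281.
Law of sines: q = r·sin Q/sin R ≈ 22.074.
The bisector from R has length 2·q·p·cos(∠R/2)/(q+p) ≈ 20.893.

t_R ≈ 20.89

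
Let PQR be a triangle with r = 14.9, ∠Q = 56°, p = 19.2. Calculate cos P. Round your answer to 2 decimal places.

0.25

By the law of cosines, q² = r² + p² − 2·r·p·cos Q = 270.7, so q ≈ 16.453.
Law of cosines again: cos P = (q² + r² − p²)/(2·q·r) ≈ 0.25305, so ∠P ≈ 75.34°.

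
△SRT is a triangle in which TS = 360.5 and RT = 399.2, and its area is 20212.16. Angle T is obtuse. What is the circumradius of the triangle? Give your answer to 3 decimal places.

1338.631

From area = ½·RT·TS·sin T, we get sin T = 2·area/(RT·TS) ≈ 0.28090.
Taking the obtuse solution, ∠T ≈ 163.69°.
Law of cosines then gives SR ≈ 752.03.
Circumradius = SR/(2 sin T) ≈ 1338.6.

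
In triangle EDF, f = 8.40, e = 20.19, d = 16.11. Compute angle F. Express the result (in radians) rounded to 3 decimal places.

By the law of cosines, cos F = (e² + d² − f²) / (2·e·d) ≈ 0.91712, so ∠F ≈ 0.410 rad.

0.410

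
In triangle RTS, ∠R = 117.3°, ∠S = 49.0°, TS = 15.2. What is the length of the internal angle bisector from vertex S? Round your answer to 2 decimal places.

t_S ≈ 5.82

The third angle is ∠T = 180° − ∠S − ∠R = 13.70°.
Law of sines: SR = TS·sin T/sin R ≈ 4.0512.
Law of sines: RT = TS·sin S/sin R ≈ 12.909.
The bisector from S has length 2·TS·SR·cos(∠S/2)/(TS+SR) ≈ 5.8213.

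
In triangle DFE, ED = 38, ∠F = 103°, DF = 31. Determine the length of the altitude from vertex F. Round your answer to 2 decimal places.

Law of sines: sin E = DF·sin F/ED ≈ 0.79488.
Since ED ≥ DF, only the acute value applies: ∠E ≈ 52.64°.
Then ∠D = 180° − ∠F − ∠E ≈ 24.36°.
Law of sines gives FE = ED·sin D/sin F ≈ 16.084.
Area = ½·ED·DF·sin D ≈ 242.91.
The altitude from F has length 2·area/ED ≈ 12.785.

h_F ≈ 12.78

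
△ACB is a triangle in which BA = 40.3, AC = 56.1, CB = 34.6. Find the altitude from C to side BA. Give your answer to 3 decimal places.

Semiperimeter s = (34.6 + 40.3 + 56.1)/2 = 65.5.
Heron's formula: area = √(65.5·30.9·25.2·9.4) ≈ 692.41.
The altitude from C has length 2·area/BA ≈ 34.363.

34.363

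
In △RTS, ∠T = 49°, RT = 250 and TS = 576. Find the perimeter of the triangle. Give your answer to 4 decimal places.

By the law of cosines, SR² = RT² + TS² − 2·RT·TS·cos T = 2.0533e+05, so SR ≈ 453.13.
Semiperimeter s = (576+453.13+250)/2 = 639.57.
Perimeter = 576 + 453.13 + 250 = 1279.1.

1279.1346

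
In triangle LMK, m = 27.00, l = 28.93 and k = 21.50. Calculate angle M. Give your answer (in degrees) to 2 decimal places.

∠M ≈ 62.72°

By the law of cosines, cos M = (k² + l² − m²) / (2·k·l) ≈ 0.45836, so ∠M ≈ 62.72°.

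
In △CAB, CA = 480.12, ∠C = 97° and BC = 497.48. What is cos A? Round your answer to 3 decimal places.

0.738

By the law of cosines, AB² = BC² + CA² − 2·BC·CA·cos C = 5.3622e+05, so AB ≈ 732.27.
Law of cosines again: cos A = (CA² + AB² − BC²)/(2·CA·AB) ≈ 0.73845, so ∠A ≈ 42.40°.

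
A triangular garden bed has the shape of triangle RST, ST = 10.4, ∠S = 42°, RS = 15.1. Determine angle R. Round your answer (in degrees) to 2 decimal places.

By the law of cosines, TR² = RS² + ST² − 2·RS·ST·cos S = 102.76, so TR ≈ 10.137.
Law of cosines again: cos R = (TR² + RS² − ST²)/(2·TR·RS) ≈ 0.72715, so ∠R ≈ 43.35°.

∠R ≈ 43.35°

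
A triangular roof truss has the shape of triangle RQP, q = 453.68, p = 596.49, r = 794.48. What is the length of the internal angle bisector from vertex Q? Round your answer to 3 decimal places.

t_Q ≈ 650.758

By the law of cosines, cos Q = (p² + r² − q²) / (2·p·r) ≈ 0.82420, so ∠Q ≈ 34.49°.
The bisector from Q has length 2·p·r·cos(∠Q/2)/(p+r) ≈ 650.76.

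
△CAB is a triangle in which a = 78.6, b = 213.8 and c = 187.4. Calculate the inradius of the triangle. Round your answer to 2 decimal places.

Semiperimeter s = (187.4 + 78.6 + 213.8)/2 = 239.9.
Heron's formula: area = √(239.9·52.5·161.3·26.1) ≈ 7281.7.
Inradius = area/s = 7281.7/239.9 ≈ 30.353.

30.35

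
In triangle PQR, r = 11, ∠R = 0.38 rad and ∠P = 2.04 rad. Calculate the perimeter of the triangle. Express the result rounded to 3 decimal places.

perimeter ≈ 57.041

The third angle is ∠Q = π − ∠R − ∠P = 0.722 rad.
Law of sines: p = r·sin P/sin R ≈ 26.451.
Law of sines: q = r·sin Q/sin R ≈ 19.59.
Semiperimeter s = (26.451+19.59+11)/2 = 28.521.
Perimeter = 26.451 + 19.59 + 11 = 57.041.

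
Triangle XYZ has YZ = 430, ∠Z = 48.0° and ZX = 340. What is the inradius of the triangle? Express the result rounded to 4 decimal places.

By the law of cosines, XY² = YZ² + ZX² − 2·YZ·ZX·cos Z = 1.0485e+05, so XY ≈ 323.8.
Area = ½·YZ·ZX·sin Z ≈ 54324.
Semiperimeter s = (430+340+323.8)/2 = 546.9.
Inradius = area/s = 54324/546.9 ≈ 99.331.

r ≈ 99.3306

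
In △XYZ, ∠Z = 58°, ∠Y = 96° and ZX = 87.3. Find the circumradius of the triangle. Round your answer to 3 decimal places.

R ≈ 43.890

The third angle is ∠X = 180° − ∠Y − ∠Z = 26.00°.
Law of sines: YZ = ZX·sin X/sin Y ≈ 38.481.
Law of sines: XY = ZX·sin Z/sin Y ≈ 74.442.
Circumradius = ZX/(2 sin Y) ≈ 43.89.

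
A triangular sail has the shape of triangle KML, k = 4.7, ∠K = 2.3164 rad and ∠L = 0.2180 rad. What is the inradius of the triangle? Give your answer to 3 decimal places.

r ≈ 0.381

The third angle is ∠M = π − ∠L − ∠K = 0.6072 rad.
Law of sines: m = k·sin M/sin K ≈ 3.6501.
Law of sines: l = k·sin L/sin K ≈ 1.3836.
Area = ½·k·m·sin L ≈ 1.8552.
Semiperimeter s = (4.7+3.6501+1.3836)/2 = 4.8669.
Inradius = area/s = 1.8552/4.8669 ≈ 0.38118.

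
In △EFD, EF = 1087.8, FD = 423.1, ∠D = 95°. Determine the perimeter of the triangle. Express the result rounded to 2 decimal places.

Law of sines: sin E = FD·sin D/EF ≈ 0.38747.
Since EF ≥ FD, only the acute value applies: ∠E ≈ 22.80°.
Then ∠F = 180° − ∠D − ∠E ≈ 62.20°.
Law of sines gives DE = EF·sin F/sin D ≈ 965.95.
Semiperimeter s = (423.1+965.95+1087.8)/2 = 1238.4.
Perimeter = 423.1 + 965.95 + 1087.8 = 2476.8.

2476.85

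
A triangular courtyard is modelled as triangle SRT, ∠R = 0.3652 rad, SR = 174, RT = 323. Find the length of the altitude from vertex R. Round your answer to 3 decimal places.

h_R ≈ 116.638

By the law of cosines, TS² = SR² + RT² − 2·SR·RT·cos R = 29614, so TS ≈ 172.09.
Area = ½·SR·RT·sin R ≈ 10036.
The altitude from R has length 2·area/TS ≈ 116.64.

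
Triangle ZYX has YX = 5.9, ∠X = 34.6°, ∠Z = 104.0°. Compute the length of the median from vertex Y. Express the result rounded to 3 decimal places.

4.396

The third angle is ∠Y = 180° − ∠X − ∠Z = 41.40°.
Law of sines: XZ = YX·sin Y/sin Z ≈ 4.0212.
Law of sines: ZY = YX·sin X/sin Z ≈ 3.4528.
Median from Y: ½√(2·ZY² + 2·YX² − XZ²) ≈ 4.3959.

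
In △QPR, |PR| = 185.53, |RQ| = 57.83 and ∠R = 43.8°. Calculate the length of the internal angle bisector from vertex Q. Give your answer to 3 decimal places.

41.274

By the law of cosines, |QP|² = |PR|² + |RQ|² − 2·|PR|·|RQ|·cos R = 22278, so |QP| ≈ 149.26.
Law of cosines again: cos Q = (|RQ|² + |QP|² − |PR|²)/(2·|RQ|·|QP|) ≈ -0.50971, so ∠Q ≈ 120.64°.
The bisector from Q has length 2·|RQ|·|QP|·cos(∠Q/2)/(|RQ|+|QP|) ≈ 41.274.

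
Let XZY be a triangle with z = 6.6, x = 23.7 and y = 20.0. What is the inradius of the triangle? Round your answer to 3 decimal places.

Semiperimeter s = (23.7 + 6.6 + 20)/2 = 25.15.
Heron's formula: area = √(25.15·1.45·18.55·5.15) ≈ 59.024.
Inradius = area/s = 59.024/25.15 ≈ 2.3469.

r ≈ 2.347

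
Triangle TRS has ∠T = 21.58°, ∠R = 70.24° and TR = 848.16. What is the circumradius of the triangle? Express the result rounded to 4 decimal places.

424.2940

The third angle is ∠S = 180° − ∠T − ∠R = 88.18°.
Law of sines: RS = TR·sin T/sin S ≈ 312.11.
Law of sines: ST = TR·sin R/sin S ≈ 798.62.
Circumradius = TR/(2 sin S) ≈ 424.29.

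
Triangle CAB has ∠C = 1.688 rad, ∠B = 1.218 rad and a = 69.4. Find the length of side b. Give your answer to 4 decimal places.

279.0072

The third angle is ∠A = π − ∠B − ∠C = 0.236 rad.
Law of sines: b = a·sin B/sin A ≈ 279.01.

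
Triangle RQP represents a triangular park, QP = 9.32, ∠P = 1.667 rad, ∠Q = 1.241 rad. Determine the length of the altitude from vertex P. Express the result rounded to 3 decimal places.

The third angle is ∠R = π − ∠Q − ∠P = 0.234 rad.
Law of sines: PR = QP·sin Q/sin R ≈ 38.094.
Law of sines: RQ = QP·sin P/sin R ≈ 40.078.
Area = ½·QP·PR·sin P ≈ 176.7.
The altitude from P has length 2·area/RQ ≈ 8.8177.

h_P ≈ 8.818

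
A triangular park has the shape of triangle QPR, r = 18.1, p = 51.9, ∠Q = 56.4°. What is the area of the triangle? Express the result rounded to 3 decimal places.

391.219

Area = ½·p·r·sin Q ≈ 391.22.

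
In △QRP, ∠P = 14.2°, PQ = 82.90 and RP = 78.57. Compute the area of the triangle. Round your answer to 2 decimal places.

798.90

Area = ½·RP·PQ·sin P ≈ 798.9.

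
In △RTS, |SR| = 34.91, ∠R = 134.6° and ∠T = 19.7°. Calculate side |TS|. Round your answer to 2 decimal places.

The third angle is ∠S = 180° − ∠R − ∠T = 25.70°.
Law of sines: |TS| = |SR|·sin R/sin T ≈ 73.738.

73.74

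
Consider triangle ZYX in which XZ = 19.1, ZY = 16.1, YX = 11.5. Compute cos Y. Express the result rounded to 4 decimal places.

0.0720

By the law of cosines, cos Y = (ZY² + YX² − XZ²) / (2·ZY·YX) ≈ 0.07197, so ∠Y ≈ 85.87°.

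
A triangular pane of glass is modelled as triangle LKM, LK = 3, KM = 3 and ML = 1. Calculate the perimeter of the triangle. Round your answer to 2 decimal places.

perimeter ≈ 7.00

Perimeter = 3 + 1 + 3 = 7.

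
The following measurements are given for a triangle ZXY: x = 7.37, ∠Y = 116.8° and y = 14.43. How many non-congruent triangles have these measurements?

x·sin Y = 7.37·sin(116.8°) ≈ 6.578.
Since ∠Y is not acute, a triangle exists only if y > x; here y > x, so there is exactly one triangle.

1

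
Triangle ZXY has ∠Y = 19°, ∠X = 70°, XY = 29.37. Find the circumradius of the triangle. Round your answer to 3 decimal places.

R ≈ 14.687

The third angle is ∠Z = 180° − ∠X − ∠Y = 91.00°.
Law of sines: YZ = XY·sin X/sin Z ≈ 27.603.
Law of sines: ZX = XY·sin Y/sin Z ≈ 9.5634.
Circumradius = XY/(2 sin Z) ≈ 14.687.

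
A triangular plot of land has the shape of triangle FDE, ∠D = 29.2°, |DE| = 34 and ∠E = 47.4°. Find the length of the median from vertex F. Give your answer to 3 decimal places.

m_F ≈ 13.687

The third angle is ∠F = 180° − ∠D − ∠E = 103.40°.
Law of sines: |EF| = |DE|·sin D/sin F ≈ 17.051.
Law of sines: |FD| = |DE|·sin E/sin F ≈ 25.728.
Median from F: ½√(2·|EF|² + 2·|FD|² − |DE|²) ≈ 13.687.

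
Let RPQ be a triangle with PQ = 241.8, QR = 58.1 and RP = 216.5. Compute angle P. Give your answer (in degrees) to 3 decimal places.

13.126

By the law of cosines, cos P = (RP² + PQ² − QR²) / (2·RP·PQ) ≈ 0.97387, so ∠P ≈ 13.13°.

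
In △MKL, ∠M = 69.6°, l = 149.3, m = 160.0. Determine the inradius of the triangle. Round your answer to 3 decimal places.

Law of sines: sin L = l·sin M/m ≈ 0.87460.
Since m ≥ l, only the acute value applies: ∠L ≈ 61.00°.
Then ∠K = 180° − ∠M − ∠L ≈ 49.40°.
Law of sines gives k = m·sin K/sin M ≈ 129.62.
Area = ½·m·l·sin K ≈ 9069.
Semiperimeter s = (160+129.62+149.3)/2 = 219.46.
Inradius = area/s = 9069/219.46 ≈ 41.325.

41.325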